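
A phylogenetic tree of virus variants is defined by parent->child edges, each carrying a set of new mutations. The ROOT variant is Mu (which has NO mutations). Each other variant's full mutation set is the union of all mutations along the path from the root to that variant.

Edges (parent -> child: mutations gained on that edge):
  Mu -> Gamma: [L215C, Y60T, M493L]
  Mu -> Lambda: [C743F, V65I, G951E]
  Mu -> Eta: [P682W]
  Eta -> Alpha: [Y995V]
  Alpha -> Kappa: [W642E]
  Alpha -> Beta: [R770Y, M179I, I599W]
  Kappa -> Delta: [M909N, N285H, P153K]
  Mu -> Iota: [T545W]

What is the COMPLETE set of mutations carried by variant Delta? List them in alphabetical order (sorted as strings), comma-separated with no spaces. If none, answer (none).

At Mu: gained [] -> total []
At Eta: gained ['P682W'] -> total ['P682W']
At Alpha: gained ['Y995V'] -> total ['P682W', 'Y995V']
At Kappa: gained ['W642E'] -> total ['P682W', 'W642E', 'Y995V']
At Delta: gained ['M909N', 'N285H', 'P153K'] -> total ['M909N', 'N285H', 'P153K', 'P682W', 'W642E', 'Y995V']

Answer: M909N,N285H,P153K,P682W,W642E,Y995V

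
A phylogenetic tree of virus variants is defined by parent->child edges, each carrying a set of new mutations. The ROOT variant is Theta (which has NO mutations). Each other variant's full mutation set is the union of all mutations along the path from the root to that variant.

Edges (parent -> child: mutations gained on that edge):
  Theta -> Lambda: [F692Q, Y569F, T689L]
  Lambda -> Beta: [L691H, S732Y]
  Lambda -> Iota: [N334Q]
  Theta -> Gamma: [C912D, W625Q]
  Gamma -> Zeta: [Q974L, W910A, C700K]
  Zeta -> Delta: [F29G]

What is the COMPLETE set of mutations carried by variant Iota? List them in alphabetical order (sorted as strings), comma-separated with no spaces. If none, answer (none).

At Theta: gained [] -> total []
At Lambda: gained ['F692Q', 'Y569F', 'T689L'] -> total ['F692Q', 'T689L', 'Y569F']
At Iota: gained ['N334Q'] -> total ['F692Q', 'N334Q', 'T689L', 'Y569F']

Answer: F692Q,N334Q,T689L,Y569F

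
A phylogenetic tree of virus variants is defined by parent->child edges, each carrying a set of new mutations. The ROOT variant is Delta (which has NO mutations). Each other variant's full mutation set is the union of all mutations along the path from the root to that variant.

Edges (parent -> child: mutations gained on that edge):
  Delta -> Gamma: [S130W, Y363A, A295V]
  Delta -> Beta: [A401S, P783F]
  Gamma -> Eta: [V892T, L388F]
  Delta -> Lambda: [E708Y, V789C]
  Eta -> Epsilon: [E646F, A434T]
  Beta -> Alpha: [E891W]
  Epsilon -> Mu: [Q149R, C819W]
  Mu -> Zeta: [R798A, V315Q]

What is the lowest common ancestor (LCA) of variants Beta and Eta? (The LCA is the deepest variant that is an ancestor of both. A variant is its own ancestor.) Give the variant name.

Answer: Delta

Derivation:
Path from root to Beta: Delta -> Beta
  ancestors of Beta: {Delta, Beta}
Path from root to Eta: Delta -> Gamma -> Eta
  ancestors of Eta: {Delta, Gamma, Eta}
Common ancestors: {Delta}
Walk up from Eta: Eta (not in ancestors of Beta), Gamma (not in ancestors of Beta), Delta (in ancestors of Beta)
Deepest common ancestor (LCA) = Delta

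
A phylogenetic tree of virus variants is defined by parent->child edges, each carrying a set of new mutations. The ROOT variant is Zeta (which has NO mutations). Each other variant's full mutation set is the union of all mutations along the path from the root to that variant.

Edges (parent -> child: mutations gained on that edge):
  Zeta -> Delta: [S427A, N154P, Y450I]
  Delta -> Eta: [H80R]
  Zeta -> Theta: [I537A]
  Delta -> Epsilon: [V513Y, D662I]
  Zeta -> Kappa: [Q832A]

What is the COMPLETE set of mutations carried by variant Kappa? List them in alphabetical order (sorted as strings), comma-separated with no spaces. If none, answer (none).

At Zeta: gained [] -> total []
At Kappa: gained ['Q832A'] -> total ['Q832A']

Answer: Q832A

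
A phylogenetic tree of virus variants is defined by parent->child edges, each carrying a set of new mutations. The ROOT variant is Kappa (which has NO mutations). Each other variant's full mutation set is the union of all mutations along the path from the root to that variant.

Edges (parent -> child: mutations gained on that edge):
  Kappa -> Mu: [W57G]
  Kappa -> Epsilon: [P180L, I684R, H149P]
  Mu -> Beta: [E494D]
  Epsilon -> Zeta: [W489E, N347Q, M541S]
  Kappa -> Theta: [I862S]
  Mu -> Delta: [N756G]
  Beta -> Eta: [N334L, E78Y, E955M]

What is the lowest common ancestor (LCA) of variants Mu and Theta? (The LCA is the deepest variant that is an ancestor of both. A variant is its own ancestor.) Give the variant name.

Answer: Kappa

Derivation:
Path from root to Mu: Kappa -> Mu
  ancestors of Mu: {Kappa, Mu}
Path from root to Theta: Kappa -> Theta
  ancestors of Theta: {Kappa, Theta}
Common ancestors: {Kappa}
Walk up from Theta: Theta (not in ancestors of Mu), Kappa (in ancestors of Mu)
Deepest common ancestor (LCA) = Kappa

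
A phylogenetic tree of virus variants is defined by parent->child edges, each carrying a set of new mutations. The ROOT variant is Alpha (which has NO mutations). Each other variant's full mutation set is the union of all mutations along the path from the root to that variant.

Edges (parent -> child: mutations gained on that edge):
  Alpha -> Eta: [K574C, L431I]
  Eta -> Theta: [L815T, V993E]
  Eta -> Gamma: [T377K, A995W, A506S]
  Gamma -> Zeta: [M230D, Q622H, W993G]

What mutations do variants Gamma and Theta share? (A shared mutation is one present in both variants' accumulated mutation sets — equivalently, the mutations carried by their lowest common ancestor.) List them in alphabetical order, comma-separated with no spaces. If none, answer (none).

Accumulating mutations along path to Gamma:
  At Alpha: gained [] -> total []
  At Eta: gained ['K574C', 'L431I'] -> total ['K574C', 'L431I']
  At Gamma: gained ['T377K', 'A995W', 'A506S'] -> total ['A506S', 'A995W', 'K574C', 'L431I', 'T377K']
Mutations(Gamma) = ['A506S', 'A995W', 'K574C', 'L431I', 'T377K']
Accumulating mutations along path to Theta:
  At Alpha: gained [] -> total []
  At Eta: gained ['K574C', 'L431I'] -> total ['K574C', 'L431I']
  At Theta: gained ['L815T', 'V993E'] -> total ['K574C', 'L431I', 'L815T', 'V993E']
Mutations(Theta) = ['K574C', 'L431I', 'L815T', 'V993E']
Intersection: ['A506S', 'A995W', 'K574C', 'L431I', 'T377K'] ∩ ['K574C', 'L431I', 'L815T', 'V993E'] = ['K574C', 'L431I']

Answer: K574C,L431I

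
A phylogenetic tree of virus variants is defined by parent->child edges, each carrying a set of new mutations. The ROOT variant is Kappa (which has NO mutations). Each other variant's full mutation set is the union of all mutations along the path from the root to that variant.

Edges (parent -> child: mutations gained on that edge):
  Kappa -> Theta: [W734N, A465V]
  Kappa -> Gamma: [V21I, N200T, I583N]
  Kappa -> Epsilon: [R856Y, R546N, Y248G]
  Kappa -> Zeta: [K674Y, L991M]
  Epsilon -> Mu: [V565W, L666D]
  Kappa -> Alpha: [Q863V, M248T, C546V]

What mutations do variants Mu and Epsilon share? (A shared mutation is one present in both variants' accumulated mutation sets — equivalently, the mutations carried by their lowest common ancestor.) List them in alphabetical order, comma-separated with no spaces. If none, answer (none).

Accumulating mutations along path to Mu:
  At Kappa: gained [] -> total []
  At Epsilon: gained ['R856Y', 'R546N', 'Y248G'] -> total ['R546N', 'R856Y', 'Y248G']
  At Mu: gained ['V565W', 'L666D'] -> total ['L666D', 'R546N', 'R856Y', 'V565W', 'Y248G']
Mutations(Mu) = ['L666D', 'R546N', 'R856Y', 'V565W', 'Y248G']
Accumulating mutations along path to Epsilon:
  At Kappa: gained [] -> total []
  At Epsilon: gained ['R856Y', 'R546N', 'Y248G'] -> total ['R546N', 'R856Y', 'Y248G']
Mutations(Epsilon) = ['R546N', 'R856Y', 'Y248G']
Intersection: ['L666D', 'R546N', 'R856Y', 'V565W', 'Y248G'] ∩ ['R546N', 'R856Y', 'Y248G'] = ['R546N', 'R856Y', 'Y248G']

Answer: R546N,R856Y,Y248G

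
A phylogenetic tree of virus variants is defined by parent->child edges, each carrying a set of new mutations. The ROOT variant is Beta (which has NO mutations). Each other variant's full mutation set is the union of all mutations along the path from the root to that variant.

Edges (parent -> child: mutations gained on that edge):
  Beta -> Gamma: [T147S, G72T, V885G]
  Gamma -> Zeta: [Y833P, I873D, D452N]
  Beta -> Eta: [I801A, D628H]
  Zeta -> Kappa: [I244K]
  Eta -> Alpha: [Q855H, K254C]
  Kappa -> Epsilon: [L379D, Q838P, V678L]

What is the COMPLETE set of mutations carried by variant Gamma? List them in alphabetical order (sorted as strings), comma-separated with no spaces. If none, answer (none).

At Beta: gained [] -> total []
At Gamma: gained ['T147S', 'G72T', 'V885G'] -> total ['G72T', 'T147S', 'V885G']

Answer: G72T,T147S,V885G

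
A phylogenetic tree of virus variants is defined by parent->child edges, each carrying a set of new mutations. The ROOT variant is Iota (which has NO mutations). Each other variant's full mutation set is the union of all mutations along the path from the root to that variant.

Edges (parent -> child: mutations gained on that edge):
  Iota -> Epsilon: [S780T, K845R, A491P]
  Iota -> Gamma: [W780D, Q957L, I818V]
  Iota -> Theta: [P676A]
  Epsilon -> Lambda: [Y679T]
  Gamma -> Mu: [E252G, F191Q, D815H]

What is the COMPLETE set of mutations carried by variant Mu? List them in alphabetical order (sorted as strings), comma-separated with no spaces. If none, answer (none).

Answer: D815H,E252G,F191Q,I818V,Q957L,W780D

Derivation:
At Iota: gained [] -> total []
At Gamma: gained ['W780D', 'Q957L', 'I818V'] -> total ['I818V', 'Q957L', 'W780D']
At Mu: gained ['E252G', 'F191Q', 'D815H'] -> total ['D815H', 'E252G', 'F191Q', 'I818V', 'Q957L', 'W780D']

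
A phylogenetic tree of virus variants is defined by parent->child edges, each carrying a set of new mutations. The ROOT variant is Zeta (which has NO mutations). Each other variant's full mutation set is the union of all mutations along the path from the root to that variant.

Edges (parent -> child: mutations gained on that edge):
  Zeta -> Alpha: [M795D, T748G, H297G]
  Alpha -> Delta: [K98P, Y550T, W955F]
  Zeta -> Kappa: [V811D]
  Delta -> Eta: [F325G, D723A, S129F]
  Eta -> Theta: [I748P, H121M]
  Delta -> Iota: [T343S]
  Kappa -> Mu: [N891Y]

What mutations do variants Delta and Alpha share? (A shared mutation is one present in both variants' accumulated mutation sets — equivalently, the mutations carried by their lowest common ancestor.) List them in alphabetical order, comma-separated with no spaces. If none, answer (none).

Answer: H297G,M795D,T748G

Derivation:
Accumulating mutations along path to Delta:
  At Zeta: gained [] -> total []
  At Alpha: gained ['M795D', 'T748G', 'H297G'] -> total ['H297G', 'M795D', 'T748G']
  At Delta: gained ['K98P', 'Y550T', 'W955F'] -> total ['H297G', 'K98P', 'M795D', 'T748G', 'W955F', 'Y550T']
Mutations(Delta) = ['H297G', 'K98P', 'M795D', 'T748G', 'W955F', 'Y550T']
Accumulating mutations along path to Alpha:
  At Zeta: gained [] -> total []
  At Alpha: gained ['M795D', 'T748G', 'H297G'] -> total ['H297G', 'M795D', 'T748G']
Mutations(Alpha) = ['H297G', 'M795D', 'T748G']
Intersection: ['H297G', 'K98P', 'M795D', 'T748G', 'W955F', 'Y550T'] ∩ ['H297G', 'M795D', 'T748G'] = ['H297G', 'M795D', 'T748G']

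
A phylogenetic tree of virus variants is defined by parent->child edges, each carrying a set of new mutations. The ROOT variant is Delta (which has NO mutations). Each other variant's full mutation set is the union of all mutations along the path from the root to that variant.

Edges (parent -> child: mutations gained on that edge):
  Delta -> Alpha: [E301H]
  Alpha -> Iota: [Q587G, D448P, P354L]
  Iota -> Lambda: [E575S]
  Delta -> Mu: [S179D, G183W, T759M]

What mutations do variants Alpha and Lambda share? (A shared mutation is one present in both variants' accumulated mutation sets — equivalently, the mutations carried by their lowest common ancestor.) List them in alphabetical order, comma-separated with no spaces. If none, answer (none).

Accumulating mutations along path to Alpha:
  At Delta: gained [] -> total []
  At Alpha: gained ['E301H'] -> total ['E301H']
Mutations(Alpha) = ['E301H']
Accumulating mutations along path to Lambda:
  At Delta: gained [] -> total []
  At Alpha: gained ['E301H'] -> total ['E301H']
  At Iota: gained ['Q587G', 'D448P', 'P354L'] -> total ['D448P', 'E301H', 'P354L', 'Q587G']
  At Lambda: gained ['E575S'] -> total ['D448P', 'E301H', 'E575S', 'P354L', 'Q587G']
Mutations(Lambda) = ['D448P', 'E301H', 'E575S', 'P354L', 'Q587G']
Intersection: ['E301H'] ∩ ['D448P', 'E301H', 'E575S', 'P354L', 'Q587G'] = ['E301H']

Answer: E301H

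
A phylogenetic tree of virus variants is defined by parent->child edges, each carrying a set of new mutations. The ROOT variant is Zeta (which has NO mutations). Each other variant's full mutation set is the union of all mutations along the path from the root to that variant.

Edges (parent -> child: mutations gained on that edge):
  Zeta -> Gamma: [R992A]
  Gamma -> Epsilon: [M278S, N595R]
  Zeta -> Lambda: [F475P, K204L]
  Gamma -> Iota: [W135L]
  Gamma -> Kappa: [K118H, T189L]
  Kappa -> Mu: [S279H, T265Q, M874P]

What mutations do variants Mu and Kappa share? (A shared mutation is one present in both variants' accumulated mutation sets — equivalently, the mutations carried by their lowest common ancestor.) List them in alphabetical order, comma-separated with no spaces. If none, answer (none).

Answer: K118H,R992A,T189L

Derivation:
Accumulating mutations along path to Mu:
  At Zeta: gained [] -> total []
  At Gamma: gained ['R992A'] -> total ['R992A']
  At Kappa: gained ['K118H', 'T189L'] -> total ['K118H', 'R992A', 'T189L']
  At Mu: gained ['S279H', 'T265Q', 'M874P'] -> total ['K118H', 'M874P', 'R992A', 'S279H', 'T189L', 'T265Q']
Mutations(Mu) = ['K118H', 'M874P', 'R992A', 'S279H', 'T189L', 'T265Q']
Accumulating mutations along path to Kappa:
  At Zeta: gained [] -> total []
  At Gamma: gained ['R992A'] -> total ['R992A']
  At Kappa: gained ['K118H', 'T189L'] -> total ['K118H', 'R992A', 'T189L']
Mutations(Kappa) = ['K118H', 'R992A', 'T189L']
Intersection: ['K118H', 'M874P', 'R992A', 'S279H', 'T189L', 'T265Q'] ∩ ['K118H', 'R992A', 'T189L'] = ['K118H', 'R992A', 'T189L']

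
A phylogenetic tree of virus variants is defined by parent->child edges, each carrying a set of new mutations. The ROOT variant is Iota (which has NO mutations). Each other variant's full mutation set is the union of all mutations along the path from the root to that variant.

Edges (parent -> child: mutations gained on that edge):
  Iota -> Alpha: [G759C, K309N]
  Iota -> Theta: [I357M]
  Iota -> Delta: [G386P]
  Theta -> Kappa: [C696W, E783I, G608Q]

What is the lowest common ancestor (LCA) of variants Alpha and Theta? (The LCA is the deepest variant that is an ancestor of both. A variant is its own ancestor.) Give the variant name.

Answer: Iota

Derivation:
Path from root to Alpha: Iota -> Alpha
  ancestors of Alpha: {Iota, Alpha}
Path from root to Theta: Iota -> Theta
  ancestors of Theta: {Iota, Theta}
Common ancestors: {Iota}
Walk up from Theta: Theta (not in ancestors of Alpha), Iota (in ancestors of Alpha)
Deepest common ancestor (LCA) = Iota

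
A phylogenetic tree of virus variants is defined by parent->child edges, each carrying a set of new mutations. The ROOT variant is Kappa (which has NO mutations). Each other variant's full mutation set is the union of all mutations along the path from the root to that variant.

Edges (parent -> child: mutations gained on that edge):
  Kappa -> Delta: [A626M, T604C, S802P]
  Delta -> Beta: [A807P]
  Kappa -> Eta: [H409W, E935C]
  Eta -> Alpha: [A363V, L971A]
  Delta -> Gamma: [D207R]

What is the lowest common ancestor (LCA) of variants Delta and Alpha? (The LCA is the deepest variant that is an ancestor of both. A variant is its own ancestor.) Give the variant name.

Answer: Kappa

Derivation:
Path from root to Delta: Kappa -> Delta
  ancestors of Delta: {Kappa, Delta}
Path from root to Alpha: Kappa -> Eta -> Alpha
  ancestors of Alpha: {Kappa, Eta, Alpha}
Common ancestors: {Kappa}
Walk up from Alpha: Alpha (not in ancestors of Delta), Eta (not in ancestors of Delta), Kappa (in ancestors of Delta)
Deepest common ancestor (LCA) = Kappa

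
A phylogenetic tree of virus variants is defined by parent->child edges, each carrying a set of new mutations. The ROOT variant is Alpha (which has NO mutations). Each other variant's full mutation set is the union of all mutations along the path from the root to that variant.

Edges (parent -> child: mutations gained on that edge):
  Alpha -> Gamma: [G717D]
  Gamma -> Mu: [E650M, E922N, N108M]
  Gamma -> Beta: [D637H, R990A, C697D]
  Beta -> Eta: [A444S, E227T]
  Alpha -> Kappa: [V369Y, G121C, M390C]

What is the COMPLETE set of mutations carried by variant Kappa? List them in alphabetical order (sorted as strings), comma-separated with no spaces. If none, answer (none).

Answer: G121C,M390C,V369Y

Derivation:
At Alpha: gained [] -> total []
At Kappa: gained ['V369Y', 'G121C', 'M390C'] -> total ['G121C', 'M390C', 'V369Y']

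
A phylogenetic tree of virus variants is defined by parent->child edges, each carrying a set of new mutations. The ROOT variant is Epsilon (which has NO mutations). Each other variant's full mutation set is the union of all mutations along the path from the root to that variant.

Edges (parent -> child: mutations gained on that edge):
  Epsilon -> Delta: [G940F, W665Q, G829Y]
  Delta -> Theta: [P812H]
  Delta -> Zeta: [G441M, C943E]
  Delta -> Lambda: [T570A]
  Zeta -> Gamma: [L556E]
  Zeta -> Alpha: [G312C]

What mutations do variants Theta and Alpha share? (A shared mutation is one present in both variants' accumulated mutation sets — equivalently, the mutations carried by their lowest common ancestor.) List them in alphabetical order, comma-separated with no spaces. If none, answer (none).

Answer: G829Y,G940F,W665Q

Derivation:
Accumulating mutations along path to Theta:
  At Epsilon: gained [] -> total []
  At Delta: gained ['G940F', 'W665Q', 'G829Y'] -> total ['G829Y', 'G940F', 'W665Q']
  At Theta: gained ['P812H'] -> total ['G829Y', 'G940F', 'P812H', 'W665Q']
Mutations(Theta) = ['G829Y', 'G940F', 'P812H', 'W665Q']
Accumulating mutations along path to Alpha:
  At Epsilon: gained [] -> total []
  At Delta: gained ['G940F', 'W665Q', 'G829Y'] -> total ['G829Y', 'G940F', 'W665Q']
  At Zeta: gained ['G441M', 'C943E'] -> total ['C943E', 'G441M', 'G829Y', 'G940F', 'W665Q']
  At Alpha: gained ['G312C'] -> total ['C943E', 'G312C', 'G441M', 'G829Y', 'G940F', 'W665Q']
Mutations(Alpha) = ['C943E', 'G312C', 'G441M', 'G829Y', 'G940F', 'W665Q']
Intersection: ['G829Y', 'G940F', 'P812H', 'W665Q'] ∩ ['C943E', 'G312C', 'G441M', 'G829Y', 'G940F', 'W665Q'] = ['G829Y', 'G940F', 'W665Q']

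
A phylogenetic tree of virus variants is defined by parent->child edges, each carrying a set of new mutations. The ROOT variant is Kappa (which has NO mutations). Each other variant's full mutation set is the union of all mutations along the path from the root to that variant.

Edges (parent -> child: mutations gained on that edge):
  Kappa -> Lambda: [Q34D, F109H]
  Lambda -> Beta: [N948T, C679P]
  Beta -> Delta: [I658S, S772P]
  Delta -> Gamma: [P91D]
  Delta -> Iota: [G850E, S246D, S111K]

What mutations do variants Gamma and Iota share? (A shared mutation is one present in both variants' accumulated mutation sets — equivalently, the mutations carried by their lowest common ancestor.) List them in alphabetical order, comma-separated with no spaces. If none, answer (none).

Answer: C679P,F109H,I658S,N948T,Q34D,S772P

Derivation:
Accumulating mutations along path to Gamma:
  At Kappa: gained [] -> total []
  At Lambda: gained ['Q34D', 'F109H'] -> total ['F109H', 'Q34D']
  At Beta: gained ['N948T', 'C679P'] -> total ['C679P', 'F109H', 'N948T', 'Q34D']
  At Delta: gained ['I658S', 'S772P'] -> total ['C679P', 'F109H', 'I658S', 'N948T', 'Q34D', 'S772P']
  At Gamma: gained ['P91D'] -> total ['C679P', 'F109H', 'I658S', 'N948T', 'P91D', 'Q34D', 'S772P']
Mutations(Gamma) = ['C679P', 'F109H', 'I658S', 'N948T', 'P91D', 'Q34D', 'S772P']
Accumulating mutations along path to Iota:
  At Kappa: gained [] -> total []
  At Lambda: gained ['Q34D', 'F109H'] -> total ['F109H', 'Q34D']
  At Beta: gained ['N948T', 'C679P'] -> total ['C679P', 'F109H', 'N948T', 'Q34D']
  At Delta: gained ['I658S', 'S772P'] -> total ['C679P', 'F109H', 'I658S', 'N948T', 'Q34D', 'S772P']
  At Iota: gained ['G850E', 'S246D', 'S111K'] -> total ['C679P', 'F109H', 'G850E', 'I658S', 'N948T', 'Q34D', 'S111K', 'S246D', 'S772P']
Mutations(Iota) = ['C679P', 'F109H', 'G850E', 'I658S', 'N948T', 'Q34D', 'S111K', 'S246D', 'S772P']
Intersection: ['C679P', 'F109H', 'I658S', 'N948T', 'P91D', 'Q34D', 'S772P'] ∩ ['C679P', 'F109H', 'G850E', 'I658S', 'N948T', 'Q34D', 'S111K', 'S246D', 'S772P'] = ['C679P', 'F109H', 'I658S', 'N948T', 'Q34D', 'S772P']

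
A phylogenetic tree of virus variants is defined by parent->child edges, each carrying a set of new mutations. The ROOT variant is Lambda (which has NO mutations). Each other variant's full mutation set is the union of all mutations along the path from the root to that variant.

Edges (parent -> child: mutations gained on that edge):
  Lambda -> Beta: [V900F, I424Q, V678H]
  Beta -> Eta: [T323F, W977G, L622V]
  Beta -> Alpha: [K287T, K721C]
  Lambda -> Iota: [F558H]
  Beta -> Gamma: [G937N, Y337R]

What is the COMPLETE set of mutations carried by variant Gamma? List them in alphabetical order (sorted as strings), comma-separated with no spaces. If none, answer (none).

At Lambda: gained [] -> total []
At Beta: gained ['V900F', 'I424Q', 'V678H'] -> total ['I424Q', 'V678H', 'V900F']
At Gamma: gained ['G937N', 'Y337R'] -> total ['G937N', 'I424Q', 'V678H', 'V900F', 'Y337R']

Answer: G937N,I424Q,V678H,V900F,Y337R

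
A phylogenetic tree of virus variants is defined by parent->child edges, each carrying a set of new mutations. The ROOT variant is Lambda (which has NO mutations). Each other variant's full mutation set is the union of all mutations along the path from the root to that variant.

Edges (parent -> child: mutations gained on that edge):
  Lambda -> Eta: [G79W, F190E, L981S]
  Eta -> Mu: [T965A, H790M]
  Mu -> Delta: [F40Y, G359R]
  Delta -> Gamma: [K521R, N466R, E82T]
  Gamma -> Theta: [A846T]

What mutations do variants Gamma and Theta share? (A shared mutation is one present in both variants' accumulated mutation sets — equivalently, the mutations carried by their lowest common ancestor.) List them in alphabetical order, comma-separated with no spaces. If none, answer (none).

Accumulating mutations along path to Gamma:
  At Lambda: gained [] -> total []
  At Eta: gained ['G79W', 'F190E', 'L981S'] -> total ['F190E', 'G79W', 'L981S']
  At Mu: gained ['T965A', 'H790M'] -> total ['F190E', 'G79W', 'H790M', 'L981S', 'T965A']
  At Delta: gained ['F40Y', 'G359R'] -> total ['F190E', 'F40Y', 'G359R', 'G79W', 'H790M', 'L981S', 'T965A']
  At Gamma: gained ['K521R', 'N466R', 'E82T'] -> total ['E82T', 'F190E', 'F40Y', 'G359R', 'G79W', 'H790M', 'K521R', 'L981S', 'N466R', 'T965A']
Mutations(Gamma) = ['E82T', 'F190E', 'F40Y', 'G359R', 'G79W', 'H790M', 'K521R', 'L981S', 'N466R', 'T965A']
Accumulating mutations along path to Theta:
  At Lambda: gained [] -> total []
  At Eta: gained ['G79W', 'F190E', 'L981S'] -> total ['F190E', 'G79W', 'L981S']
  At Mu: gained ['T965A', 'H790M'] -> total ['F190E', 'G79W', 'H790M', 'L981S', 'T965A']
  At Delta: gained ['F40Y', 'G359R'] -> total ['F190E', 'F40Y', 'G359R', 'G79W', 'H790M', 'L981S', 'T965A']
  At Gamma: gained ['K521R', 'N466R', 'E82T'] -> total ['E82T', 'F190E', 'F40Y', 'G359R', 'G79W', 'H790M', 'K521R', 'L981S', 'N466R', 'T965A']
  At Theta: gained ['A846T'] -> total ['A846T', 'E82T', 'F190E', 'F40Y', 'G359R', 'G79W', 'H790M', 'K521R', 'L981S', 'N466R', 'T965A']
Mutations(Theta) = ['A846T', 'E82T', 'F190E', 'F40Y', 'G359R', 'G79W', 'H790M', 'K521R', 'L981S', 'N466R', 'T965A']
Intersection: ['E82T', 'F190E', 'F40Y', 'G359R', 'G79W', 'H790M', 'K521R', 'L981S', 'N466R', 'T965A'] ∩ ['A846T', 'E82T', 'F190E', 'F40Y', 'G359R', 'G79W', 'H790M', 'K521R', 'L981S', 'N466R', 'T965A'] = ['E82T', 'F190E', 'F40Y', 'G359R', 'G79W', 'H790M', 'K521R', 'L981S', 'N466R', 'T965A']

Answer: E82T,F190E,F40Y,G359R,G79W,H790M,K521R,L981S,N466R,T965A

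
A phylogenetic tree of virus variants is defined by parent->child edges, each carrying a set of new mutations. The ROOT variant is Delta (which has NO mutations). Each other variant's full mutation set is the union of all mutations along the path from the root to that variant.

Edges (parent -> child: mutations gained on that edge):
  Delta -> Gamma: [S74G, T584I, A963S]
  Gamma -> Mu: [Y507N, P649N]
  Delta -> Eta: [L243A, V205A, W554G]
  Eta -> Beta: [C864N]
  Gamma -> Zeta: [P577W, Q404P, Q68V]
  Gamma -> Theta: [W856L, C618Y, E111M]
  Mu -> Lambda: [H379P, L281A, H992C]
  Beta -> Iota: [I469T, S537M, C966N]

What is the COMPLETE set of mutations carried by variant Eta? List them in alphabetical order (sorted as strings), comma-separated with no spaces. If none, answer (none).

Answer: L243A,V205A,W554G

Derivation:
At Delta: gained [] -> total []
At Eta: gained ['L243A', 'V205A', 'W554G'] -> total ['L243A', 'V205A', 'W554G']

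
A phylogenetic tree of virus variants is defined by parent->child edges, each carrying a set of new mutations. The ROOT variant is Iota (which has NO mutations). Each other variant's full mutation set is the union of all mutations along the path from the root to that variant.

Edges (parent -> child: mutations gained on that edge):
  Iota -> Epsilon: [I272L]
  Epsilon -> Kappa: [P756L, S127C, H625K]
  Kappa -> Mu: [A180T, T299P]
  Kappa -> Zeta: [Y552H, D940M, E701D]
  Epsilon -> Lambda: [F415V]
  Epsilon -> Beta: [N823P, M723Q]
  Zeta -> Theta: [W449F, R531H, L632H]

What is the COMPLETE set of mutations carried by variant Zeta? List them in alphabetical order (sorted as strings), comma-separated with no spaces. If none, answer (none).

At Iota: gained [] -> total []
At Epsilon: gained ['I272L'] -> total ['I272L']
At Kappa: gained ['P756L', 'S127C', 'H625K'] -> total ['H625K', 'I272L', 'P756L', 'S127C']
At Zeta: gained ['Y552H', 'D940M', 'E701D'] -> total ['D940M', 'E701D', 'H625K', 'I272L', 'P756L', 'S127C', 'Y552H']

Answer: D940M,E701D,H625K,I272L,P756L,S127C,Y552H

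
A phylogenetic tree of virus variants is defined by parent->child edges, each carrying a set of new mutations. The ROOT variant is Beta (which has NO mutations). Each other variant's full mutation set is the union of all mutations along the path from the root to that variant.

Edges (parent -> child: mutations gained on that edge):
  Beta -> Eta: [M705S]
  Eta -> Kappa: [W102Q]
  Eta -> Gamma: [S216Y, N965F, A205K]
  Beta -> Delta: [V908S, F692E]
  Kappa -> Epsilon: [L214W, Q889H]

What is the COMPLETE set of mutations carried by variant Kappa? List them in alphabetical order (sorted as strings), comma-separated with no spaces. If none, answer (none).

Answer: M705S,W102Q

Derivation:
At Beta: gained [] -> total []
At Eta: gained ['M705S'] -> total ['M705S']
At Kappa: gained ['W102Q'] -> total ['M705S', 'W102Q']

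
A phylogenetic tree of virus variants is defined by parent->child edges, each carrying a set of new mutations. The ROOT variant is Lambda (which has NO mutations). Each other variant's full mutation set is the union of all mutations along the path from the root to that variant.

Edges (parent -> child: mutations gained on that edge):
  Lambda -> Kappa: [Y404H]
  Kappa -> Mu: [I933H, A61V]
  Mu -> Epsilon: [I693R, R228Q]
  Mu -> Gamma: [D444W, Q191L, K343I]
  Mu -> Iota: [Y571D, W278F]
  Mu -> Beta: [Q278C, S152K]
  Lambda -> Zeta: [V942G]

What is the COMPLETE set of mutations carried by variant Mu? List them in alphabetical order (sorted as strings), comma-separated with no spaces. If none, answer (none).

At Lambda: gained [] -> total []
At Kappa: gained ['Y404H'] -> total ['Y404H']
At Mu: gained ['I933H', 'A61V'] -> total ['A61V', 'I933H', 'Y404H']

Answer: A61V,I933H,Y404H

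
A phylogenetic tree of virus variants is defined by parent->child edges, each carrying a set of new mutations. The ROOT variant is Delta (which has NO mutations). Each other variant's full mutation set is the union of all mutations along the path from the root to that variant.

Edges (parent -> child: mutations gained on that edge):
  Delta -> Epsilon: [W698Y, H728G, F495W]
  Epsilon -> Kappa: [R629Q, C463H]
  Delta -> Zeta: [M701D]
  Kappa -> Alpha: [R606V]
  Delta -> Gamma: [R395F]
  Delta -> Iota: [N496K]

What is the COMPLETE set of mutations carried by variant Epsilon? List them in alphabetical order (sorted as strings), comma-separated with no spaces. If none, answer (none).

Answer: F495W,H728G,W698Y

Derivation:
At Delta: gained [] -> total []
At Epsilon: gained ['W698Y', 'H728G', 'F495W'] -> total ['F495W', 'H728G', 'W698Y']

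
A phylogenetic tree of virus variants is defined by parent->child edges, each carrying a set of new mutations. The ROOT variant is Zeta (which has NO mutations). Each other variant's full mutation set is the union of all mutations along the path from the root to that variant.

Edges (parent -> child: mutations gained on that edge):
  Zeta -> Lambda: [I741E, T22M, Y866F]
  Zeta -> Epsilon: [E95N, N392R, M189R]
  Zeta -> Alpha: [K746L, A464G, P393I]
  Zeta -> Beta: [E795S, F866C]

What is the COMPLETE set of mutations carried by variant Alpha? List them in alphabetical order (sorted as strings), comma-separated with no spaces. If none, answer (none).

Answer: A464G,K746L,P393I

Derivation:
At Zeta: gained [] -> total []
At Alpha: gained ['K746L', 'A464G', 'P393I'] -> total ['A464G', 'K746L', 'P393I']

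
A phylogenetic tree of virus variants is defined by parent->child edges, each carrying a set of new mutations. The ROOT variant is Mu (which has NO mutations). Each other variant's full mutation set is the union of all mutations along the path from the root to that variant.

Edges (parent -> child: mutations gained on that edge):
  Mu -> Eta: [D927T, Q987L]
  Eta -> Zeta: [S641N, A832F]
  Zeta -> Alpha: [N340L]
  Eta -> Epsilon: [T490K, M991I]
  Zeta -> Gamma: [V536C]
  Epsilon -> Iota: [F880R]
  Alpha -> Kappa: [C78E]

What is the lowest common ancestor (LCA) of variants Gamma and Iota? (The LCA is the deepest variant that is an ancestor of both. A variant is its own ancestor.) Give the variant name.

Path from root to Gamma: Mu -> Eta -> Zeta -> Gamma
  ancestors of Gamma: {Mu, Eta, Zeta, Gamma}
Path from root to Iota: Mu -> Eta -> Epsilon -> Iota
  ancestors of Iota: {Mu, Eta, Epsilon, Iota}
Common ancestors: {Mu, Eta}
Walk up from Iota: Iota (not in ancestors of Gamma), Epsilon (not in ancestors of Gamma), Eta (in ancestors of Gamma), Mu (in ancestors of Gamma)
Deepest common ancestor (LCA) = Eta

Answer: Eta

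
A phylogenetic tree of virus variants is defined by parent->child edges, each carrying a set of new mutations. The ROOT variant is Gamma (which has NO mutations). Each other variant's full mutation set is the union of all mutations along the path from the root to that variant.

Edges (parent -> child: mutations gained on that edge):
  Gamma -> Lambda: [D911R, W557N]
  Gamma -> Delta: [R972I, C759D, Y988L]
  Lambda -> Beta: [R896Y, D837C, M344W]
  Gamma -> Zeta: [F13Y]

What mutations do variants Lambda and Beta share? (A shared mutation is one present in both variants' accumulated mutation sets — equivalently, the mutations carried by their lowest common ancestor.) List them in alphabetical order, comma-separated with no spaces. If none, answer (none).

Answer: D911R,W557N

Derivation:
Accumulating mutations along path to Lambda:
  At Gamma: gained [] -> total []
  At Lambda: gained ['D911R', 'W557N'] -> total ['D911R', 'W557N']
Mutations(Lambda) = ['D911R', 'W557N']
Accumulating mutations along path to Beta:
  At Gamma: gained [] -> total []
  At Lambda: gained ['D911R', 'W557N'] -> total ['D911R', 'W557N']
  At Beta: gained ['R896Y', 'D837C', 'M344W'] -> total ['D837C', 'D911R', 'M344W', 'R896Y', 'W557N']
Mutations(Beta) = ['D837C', 'D911R', 'M344W', 'R896Y', 'W557N']
Intersection: ['D911R', 'W557N'] ∩ ['D837C', 'D911R', 'M344W', 'R896Y', 'W557N'] = ['D911R', 'W557N']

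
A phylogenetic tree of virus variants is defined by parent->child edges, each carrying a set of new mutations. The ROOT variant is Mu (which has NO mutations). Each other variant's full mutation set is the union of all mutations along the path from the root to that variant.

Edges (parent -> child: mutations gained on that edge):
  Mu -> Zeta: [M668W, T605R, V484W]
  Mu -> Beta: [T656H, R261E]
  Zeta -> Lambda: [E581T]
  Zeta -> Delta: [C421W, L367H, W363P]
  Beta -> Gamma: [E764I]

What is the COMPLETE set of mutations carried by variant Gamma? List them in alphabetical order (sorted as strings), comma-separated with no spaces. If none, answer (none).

At Mu: gained [] -> total []
At Beta: gained ['T656H', 'R261E'] -> total ['R261E', 'T656H']
At Gamma: gained ['E764I'] -> total ['E764I', 'R261E', 'T656H']

Answer: E764I,R261E,T656H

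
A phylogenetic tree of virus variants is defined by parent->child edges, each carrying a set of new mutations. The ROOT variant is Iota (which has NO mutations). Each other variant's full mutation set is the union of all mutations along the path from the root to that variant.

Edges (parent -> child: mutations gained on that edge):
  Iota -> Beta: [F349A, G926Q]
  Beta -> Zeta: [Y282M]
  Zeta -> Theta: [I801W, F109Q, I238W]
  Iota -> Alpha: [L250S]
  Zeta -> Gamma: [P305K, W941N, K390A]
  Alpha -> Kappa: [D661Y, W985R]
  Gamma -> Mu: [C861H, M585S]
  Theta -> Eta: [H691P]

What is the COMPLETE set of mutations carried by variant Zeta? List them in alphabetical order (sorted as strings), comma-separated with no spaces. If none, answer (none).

Answer: F349A,G926Q,Y282M

Derivation:
At Iota: gained [] -> total []
At Beta: gained ['F349A', 'G926Q'] -> total ['F349A', 'G926Q']
At Zeta: gained ['Y282M'] -> total ['F349A', 'G926Q', 'Y282M']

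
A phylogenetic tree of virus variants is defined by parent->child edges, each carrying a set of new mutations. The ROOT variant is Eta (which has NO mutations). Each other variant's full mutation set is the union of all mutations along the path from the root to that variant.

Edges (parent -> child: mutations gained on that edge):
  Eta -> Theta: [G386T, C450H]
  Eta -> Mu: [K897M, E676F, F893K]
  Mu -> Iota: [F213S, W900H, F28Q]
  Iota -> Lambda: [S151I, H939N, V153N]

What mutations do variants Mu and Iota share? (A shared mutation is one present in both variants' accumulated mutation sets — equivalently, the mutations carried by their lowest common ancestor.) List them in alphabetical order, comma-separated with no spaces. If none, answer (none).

Answer: E676F,F893K,K897M

Derivation:
Accumulating mutations along path to Mu:
  At Eta: gained [] -> total []
  At Mu: gained ['K897M', 'E676F', 'F893K'] -> total ['E676F', 'F893K', 'K897M']
Mutations(Mu) = ['E676F', 'F893K', 'K897M']
Accumulating mutations along path to Iota:
  At Eta: gained [] -> total []
  At Mu: gained ['K897M', 'E676F', 'F893K'] -> total ['E676F', 'F893K', 'K897M']
  At Iota: gained ['F213S', 'W900H', 'F28Q'] -> total ['E676F', 'F213S', 'F28Q', 'F893K', 'K897M', 'W900H']
Mutations(Iota) = ['E676F', 'F213S', 'F28Q', 'F893K', 'K897M', 'W900H']
Intersection: ['E676F', 'F893K', 'K897M'] ∩ ['E676F', 'F213S', 'F28Q', 'F893K', 'K897M', 'W900H'] = ['E676F', 'F893K', 'K897M']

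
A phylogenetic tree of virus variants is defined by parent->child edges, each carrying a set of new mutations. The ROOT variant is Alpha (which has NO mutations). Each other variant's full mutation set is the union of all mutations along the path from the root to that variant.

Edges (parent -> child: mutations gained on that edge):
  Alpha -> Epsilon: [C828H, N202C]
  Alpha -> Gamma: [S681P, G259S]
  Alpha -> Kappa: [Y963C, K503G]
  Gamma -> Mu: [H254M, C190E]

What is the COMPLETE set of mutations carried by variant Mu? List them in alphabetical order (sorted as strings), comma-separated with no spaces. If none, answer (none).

At Alpha: gained [] -> total []
At Gamma: gained ['S681P', 'G259S'] -> total ['G259S', 'S681P']
At Mu: gained ['H254M', 'C190E'] -> total ['C190E', 'G259S', 'H254M', 'S681P']

Answer: C190E,G259S,H254M,S681P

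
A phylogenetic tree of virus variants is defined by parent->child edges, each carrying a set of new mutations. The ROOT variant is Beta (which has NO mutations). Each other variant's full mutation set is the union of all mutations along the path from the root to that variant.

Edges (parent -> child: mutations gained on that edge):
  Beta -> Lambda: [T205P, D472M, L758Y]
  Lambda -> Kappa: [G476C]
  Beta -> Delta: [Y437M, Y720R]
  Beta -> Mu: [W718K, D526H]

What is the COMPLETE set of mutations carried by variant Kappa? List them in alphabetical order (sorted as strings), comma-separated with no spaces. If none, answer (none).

At Beta: gained [] -> total []
At Lambda: gained ['T205P', 'D472M', 'L758Y'] -> total ['D472M', 'L758Y', 'T205P']
At Kappa: gained ['G476C'] -> total ['D472M', 'G476C', 'L758Y', 'T205P']

Answer: D472M,G476C,L758Y,T205P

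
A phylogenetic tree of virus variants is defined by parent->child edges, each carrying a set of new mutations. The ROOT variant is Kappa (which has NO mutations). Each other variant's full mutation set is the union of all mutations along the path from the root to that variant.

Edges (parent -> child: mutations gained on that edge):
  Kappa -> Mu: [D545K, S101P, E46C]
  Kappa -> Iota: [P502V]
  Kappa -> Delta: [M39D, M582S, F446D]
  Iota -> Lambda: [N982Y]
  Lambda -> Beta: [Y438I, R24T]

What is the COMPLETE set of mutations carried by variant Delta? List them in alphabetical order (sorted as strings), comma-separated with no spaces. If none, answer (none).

Answer: F446D,M39D,M582S

Derivation:
At Kappa: gained [] -> total []
At Delta: gained ['M39D', 'M582S', 'F446D'] -> total ['F446D', 'M39D', 'M582S']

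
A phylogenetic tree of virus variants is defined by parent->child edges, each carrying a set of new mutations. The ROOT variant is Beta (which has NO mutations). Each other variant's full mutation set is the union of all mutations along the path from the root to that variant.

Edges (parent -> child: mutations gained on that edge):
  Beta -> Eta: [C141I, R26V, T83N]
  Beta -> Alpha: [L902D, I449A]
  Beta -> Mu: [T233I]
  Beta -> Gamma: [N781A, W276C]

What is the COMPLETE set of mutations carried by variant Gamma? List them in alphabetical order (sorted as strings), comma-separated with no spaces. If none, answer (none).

Answer: N781A,W276C

Derivation:
At Beta: gained [] -> total []
At Gamma: gained ['N781A', 'W276C'] -> total ['N781A', 'W276C']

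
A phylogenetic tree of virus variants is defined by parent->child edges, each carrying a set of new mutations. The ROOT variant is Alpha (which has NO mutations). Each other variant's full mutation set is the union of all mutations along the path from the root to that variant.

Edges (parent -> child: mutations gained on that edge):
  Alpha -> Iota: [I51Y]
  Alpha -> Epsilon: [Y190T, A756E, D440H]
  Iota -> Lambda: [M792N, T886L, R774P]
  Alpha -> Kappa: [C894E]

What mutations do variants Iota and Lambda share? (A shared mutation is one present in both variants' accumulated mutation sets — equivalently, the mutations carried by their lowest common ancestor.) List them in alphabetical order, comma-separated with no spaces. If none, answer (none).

Accumulating mutations along path to Iota:
  At Alpha: gained [] -> total []
  At Iota: gained ['I51Y'] -> total ['I51Y']
Mutations(Iota) = ['I51Y']
Accumulating mutations along path to Lambda:
  At Alpha: gained [] -> total []
  At Iota: gained ['I51Y'] -> total ['I51Y']
  At Lambda: gained ['M792N', 'T886L', 'R774P'] -> total ['I51Y', 'M792N', 'R774P', 'T886L']
Mutations(Lambda) = ['I51Y', 'M792N', 'R774P', 'T886L']
Intersection: ['I51Y'] ∩ ['I51Y', 'M792N', 'R774P', 'T886L'] = ['I51Y']

Answer: I51Y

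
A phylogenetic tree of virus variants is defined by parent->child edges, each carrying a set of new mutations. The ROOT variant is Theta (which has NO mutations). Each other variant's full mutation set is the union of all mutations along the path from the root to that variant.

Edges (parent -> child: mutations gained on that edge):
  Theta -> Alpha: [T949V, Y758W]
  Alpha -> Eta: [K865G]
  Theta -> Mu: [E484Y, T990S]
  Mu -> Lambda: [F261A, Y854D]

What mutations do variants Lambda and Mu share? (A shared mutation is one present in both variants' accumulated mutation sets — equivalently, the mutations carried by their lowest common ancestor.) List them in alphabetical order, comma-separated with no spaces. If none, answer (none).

Accumulating mutations along path to Lambda:
  At Theta: gained [] -> total []
  At Mu: gained ['E484Y', 'T990S'] -> total ['E484Y', 'T990S']
  At Lambda: gained ['F261A', 'Y854D'] -> total ['E484Y', 'F261A', 'T990S', 'Y854D']
Mutations(Lambda) = ['E484Y', 'F261A', 'T990S', 'Y854D']
Accumulating mutations along path to Mu:
  At Theta: gained [] -> total []
  At Mu: gained ['E484Y', 'T990S'] -> total ['E484Y', 'T990S']
Mutations(Mu) = ['E484Y', 'T990S']
Intersection: ['E484Y', 'F261A', 'T990S', 'Y854D'] ∩ ['E484Y', 'T990S'] = ['E484Y', 'T990S']

Answer: E484Y,T990S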